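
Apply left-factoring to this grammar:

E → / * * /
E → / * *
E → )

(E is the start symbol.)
E → / * * E'
E' → /
E' → ε
E → )

Left-factoring transforms A → αβ₁ | αβ₂ into A → αA' and A' → β₁ | β₂
(α is the longest common prefix among the alternatives). Repeat until
no nonterminal has two alternatives with a common prefix.

Round 1: E has alternatives sharing prefix '/ * *'. Introduce E': E → / * * E'
  Add: E' → /
  Add: E' → ε

No remaining common prefixes — done.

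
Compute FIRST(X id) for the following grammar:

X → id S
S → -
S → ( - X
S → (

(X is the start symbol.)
{ 'id' }

FIRST sets of the non-terminals involved (from the grammar, by fixed-point iteration):
  FIRST(X) = { 'id' }

To compute FIRST(X id), process the symbols left to right:
Symbol X is a non-terminal. Add FIRST(X) \ {ε} = { 'id' }
X is not nullable (ε ∉ FIRST(X)), so stop here.
FIRST(X id) = { 'id' }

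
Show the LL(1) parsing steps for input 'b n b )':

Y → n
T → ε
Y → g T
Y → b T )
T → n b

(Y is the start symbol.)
Stack is shown with the top on the left.

Stack    Input      Action
--------------------------
Y $      b n b ) $  output Y → b T )
b T ) $  b n b ) $  match 'b'
T ) $    n b ) $    output T → n b
n b ) $  n b ) $    match 'n'
b ) $    b ) $      match 'b'
) $      ) $        match ')'
$        $          accept

The string is accepted.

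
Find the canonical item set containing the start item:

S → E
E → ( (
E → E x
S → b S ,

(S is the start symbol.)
First, augment the grammar with S' → S
I₀ = CLOSURE({ [S' → . S] }):
  [S' → . S] has the dot before S: add [S → . E], [S → . b S ,]
  [S → . E] has the dot before E: add [E → . ( (], [E → . E x]
No further items can be added.

I₀ = { [E → . ( (], [E → . E x], [S → . E], [S → . b S ,], [S' → . S] }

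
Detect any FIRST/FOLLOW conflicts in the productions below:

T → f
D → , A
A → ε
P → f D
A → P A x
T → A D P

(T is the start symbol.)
A FIRST/FOLLOW conflict occurs when a non-terminal N has a nullable alternative N → β (β ⇒* ε) and another alternative N → α with FIRST(α) ∩ FOLLOW(N) ≠ ∅: on such a lookahead the parser cannot decide between expanding α and letting N vanish via β.

Nullable non-terminals: A.
FIRST sets used below: FIRST(P) = { 'f' }

A: nullable alternative(s) A → ε; FOLLOW(A) = { $, ',', 'f', 'x' }
  A → ε: FIRST \ {ε} = { } — this is the only nullable alternative, skip
  A → P A x: FIRST \ {ε} = { 'f' } — overlaps FOLLOW(A) on { 'f' }: CONFLICT

D, P, T have no nullable alternative, so no FIRST/FOLLOW check is needed there.

So the grammar has 1 FIRST/FOLLOW conflict (marked CONFLICT above).

Answer: Yes. A → P A x with FOLLOW(A) on { 'f' }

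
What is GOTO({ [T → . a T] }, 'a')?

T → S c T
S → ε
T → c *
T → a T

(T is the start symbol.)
GOTO(I, 'a') = CLOSURE({ [A → αX.β] : [A → α.Xβ] ∈ I, X = 'a' })

Items with dot before 'a', with the dot advanced:
  [T → . a T] → [T → a . T]
Closure of the advanced items:
  [T → a . T] has the dot before T: add [T → . S c T], [T → . c *], [T → . a T]
  [T → . S c T] has the dot before S: add [S → .]

GOTO = { [S → .], [T → . S c T], [T → . a T], [T → . c *], [T → a . T] }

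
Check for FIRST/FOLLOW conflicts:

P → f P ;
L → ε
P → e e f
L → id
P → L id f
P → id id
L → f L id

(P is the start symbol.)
Nullable non-terminals: L.

L: nullable alternative(s) L → ε; FOLLOW(L) = { 'id' }
  L → ε: FIRST \ {ε} = { } — this is the only nullable alternative, skip
  L → id: FIRST \ {ε} = { 'id' } — overlaps FOLLOW(L) on { 'id' }: CONFLICT
  L → f L id: FIRST \ {ε} = { 'f' } — disjoint from FOLLOW(L)

P has no nullable alternative, so no FIRST/FOLLOW check is needed there.

So the grammar has 1 FIRST/FOLLOW conflict (marked CONFLICT above).

Answer: Yes. L → id with FOLLOW(L) on { 'id' }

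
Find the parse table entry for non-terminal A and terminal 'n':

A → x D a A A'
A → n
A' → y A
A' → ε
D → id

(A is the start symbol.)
To find M[A, 'n'], we find productions for A where 'n' is in the predict set (PREDICT(N → α) = (FIRST(α) \ {ε}) ∪ (FOLLOW(N) if α ⇒* ε)).

A → x D a A A': PREDICT = { 'x' }
A → n: PREDICT = { 'n' }
  'n' is in predict set, so this production goes in M[A, 'n']

M[A, 'n'] = A → n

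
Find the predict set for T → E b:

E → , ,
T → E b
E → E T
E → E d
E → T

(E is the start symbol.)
{ ',' }

PREDICT(T → E b) = (FIRST(RHS) \ {ε}) ∪ (FOLLOW(T) if ε ∈ FIRST(RHS), i.e. RHS ⇒* ε)
FIRST(E) = { ',' }
FIRST(E b) = { ',' }
ε ∉ FIRST(E b), so FOLLOW(T) is not added.
PREDICT(T → E b) = { ',' }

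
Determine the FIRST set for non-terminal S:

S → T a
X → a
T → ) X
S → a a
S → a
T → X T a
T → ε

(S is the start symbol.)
{ ')', 'a' }

FIRST sets of the other non-terminals involved (by the same procedure, iterated to a fixed point):
  FIRST(T) = { ')', 'a', ε }

From S → T a:
  - T is a non-terminal: add FIRST(T) \ {ε} = { ')', 'a' }
    T is nullable, so continue to the next symbol
  - a is a terminal: add 'a' and stop
From S → a a:
  - a is a terminal: add 'a' and stop
From S → a:
  - a is a terminal: add 'a' and stop

Collecting: FIRST(S) = { ')', 'a' }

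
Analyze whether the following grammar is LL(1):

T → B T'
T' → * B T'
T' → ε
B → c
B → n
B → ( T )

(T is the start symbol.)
Yes, the grammar is LL(1).

Relevant sets:
  FOLLOW(T') = { $, ')' }

For T':
  PREDICT(T' → '*' B T') = { '*' }
  PREDICT(T' → ε) = { $, ')' }
For B:
  PREDICT(B → c) = { 'c' }
  PREDICT(B → n) = { 'n' }
  PREDICT(B → '(' T ')') = { '(' }
T has a single production, so nothing to check there.

All predict sets are disjoint. The grammar IS LL(1).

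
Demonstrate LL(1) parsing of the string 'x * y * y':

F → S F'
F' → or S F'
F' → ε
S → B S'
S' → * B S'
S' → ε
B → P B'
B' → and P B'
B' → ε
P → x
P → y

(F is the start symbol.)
LL(1) parsing maintains a stack (initially the start symbol over $) and the input. At each step: if the stack top is a terminal, match it against the current input token; if it is a non-terminal N, replace it with the RHS of M[N, lookahead] (the unique production whose predict set contains the lookahead).

Stack is shown with the top on the left.

Stack         Input        Action
---------------------------------
F $           x * y * y $  output F → S F'
S F' $        x * y * y $  output S → B S'
B S' F' $     x * y * y $  output B → P B'
P B' S' F' $  x * y * y $  output P → x
x B' S' F' $  x * y * y $  match 'x'
B' S' F' $    * y * y $    output B' → ε
S' F' $       * y * y $    output S' → * B S'
* B S' F' $   * y * y $    match '*'
B S' F' $     y * y $      output B → P B'
P B' S' F' $  y * y $      output P → y
y B' S' F' $  y * y $      match 'y'
B' S' F' $    * y $        output B' → ε
S' F' $       * y $        output S' → * B S'
* B S' F' $   * y $        match '*'
B S' F' $     y $          output B → P B'
P B' S' F' $  y $          output P → y
y B' S' F' $  y $          match 'y'
B' S' F' $    $            output B' → ε
S' F' $       $            output S' → ε
F' $          $            output F' → ε
$             $            accept

The string is accepted.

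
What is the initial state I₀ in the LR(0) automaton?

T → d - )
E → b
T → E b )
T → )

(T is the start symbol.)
{ [E → . b], [T → . )], [T → . E b )], [T → . d - )], [T' → . T] }

First, augment the grammar with T' → T
I₀ = CLOSURE({ [T' → . T] }):
  [T' → . T] has the dot before T: add [T → . d - )], [T → . E b )], [T → . )]
  [T → . E b )] has the dot before E: add [E → . b]
No further items can be added.

I₀ = { [E → . b], [T → . )], [T → . E b )], [T → . d - )], [T' → . T] }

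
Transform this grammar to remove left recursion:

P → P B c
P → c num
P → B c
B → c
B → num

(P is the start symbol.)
P is directly left-recursive. The standard transformation for
  A → A α₁ | ... | A α_m | β₁ | ... | β_n
is
  A  → β₁ A' | ... | β_n A'
  A' → α₁ A' | ... | α_m A' | ε

P → c num becomes P → c num P'
P → B c becomes P → B c P'
P → P B c becomes P' → B c P'
Add P' → ε

Productions for other non-terminals are unchanged:
  B → c
  B → num

Resulting grammar:
P → c num P'
P → B c P'
P' → B c P'
P' → ε
B → c
B → num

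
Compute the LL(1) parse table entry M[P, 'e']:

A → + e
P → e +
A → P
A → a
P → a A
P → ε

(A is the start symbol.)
To find M[P, 'e'], we find productions for P where 'e' is in the predict set (PREDICT(N → α) = (FIRST(α) \ {ε}) ∪ (FOLLOW(N) if α ⇒* ε)).

Relevant sets:
  FOLLOW(P) = { $ }

P → e +: PREDICT = { 'e' }
  'e' is in predict set, so this production goes in M[P, 'e']
P → a A: PREDICT = { 'a' }
P → ε: PREDICT = { $ }

M[P, 'e'] = P → e +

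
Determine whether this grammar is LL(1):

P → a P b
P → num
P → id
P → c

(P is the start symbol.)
A grammar is LL(1) if for each non-terminal N with multiple productions, the predict sets of those productions are pairwise disjoint, where PREDICT(N → α) = (FIRST(α) \ {ε}) ∪ (FOLLOW(N) if α ⇒* ε).

For P:
  PREDICT(P → a P b) = { 'a' }
  PREDICT(P → num) = { 'num' }
  PREDICT(P → id) = { 'id' }
  PREDICT(P → c) = { 'c' }

All predict sets are disjoint. The grammar IS LL(1).

Answer: Yes, the grammar is LL(1).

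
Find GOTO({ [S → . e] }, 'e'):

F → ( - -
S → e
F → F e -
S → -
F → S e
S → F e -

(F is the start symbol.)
{ [S → e .] }

GOTO(I, 'e') = CLOSURE({ [A → αX.β] : [A → α.Xβ] ∈ I, X = 'e' })

Items with dot before 'e', with the dot advanced:
  [S → . e] → [S → e .]
Closure adds nothing (no advanced item has the dot before a non-terminal).

GOTO = { [S → e .] }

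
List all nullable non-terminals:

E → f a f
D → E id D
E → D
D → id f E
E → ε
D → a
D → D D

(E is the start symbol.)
ε-productions: E → ε
So E is immediately nullable.
No further non-terminal can be added: every production for the remaining non-terminals contains a terminal or a non-nullable non-terminal.
Nullable = { 'E' }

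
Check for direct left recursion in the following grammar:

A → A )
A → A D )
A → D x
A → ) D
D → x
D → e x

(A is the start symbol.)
A → A ): LEFT RECURSIVE (starts with A)
A → A D ): LEFT RECURSIVE (starts with A)
A → D x: starts with D
A → ) D: starts with ')'
D → x: starts with x
D → e x: starts with e

The grammar has direct left recursion on: A.

Answer: Yes, A is left-recursive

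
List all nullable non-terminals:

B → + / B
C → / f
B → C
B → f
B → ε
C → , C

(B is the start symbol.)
{ 'B' }

A non-terminal is nullable if it can derive ε (the empty string): either it has an ε-production, or it has a production whose right-hand side consists entirely of nullable non-terminals.

ε-productions: B → ε
So B is immediately nullable.
No further non-terminal can be added: every production for the remaining non-terminals contains a terminal or a non-nullable non-terminal.
Nullable = { 'B' }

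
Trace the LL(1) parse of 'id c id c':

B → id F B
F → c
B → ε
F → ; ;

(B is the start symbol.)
LL(1) parsing maintains a stack (initially the start symbol over $) and the input. At each step: if the stack top is a terminal, match it against the current input token; if it is a non-terminal N, replace it with the RHS of M[N, lookahead] (the unique production whose predict set contains the lookahead).

Stack is shown with the top on the left.

Stack     Input        Action
-----------------------------
B $       id c id c $  output B → id F B
id F B $  id c id c $  match 'id'
F B $     c id c $     output F → c
c B $     c id c $     match 'c'
B $       id c $       output B → id F B
id F B $  id c $       match 'id'
F B $     c $          output F → c
c B $     c $          match 'c'
B $       $            output B → ε
$         $            accept

The string is accepted.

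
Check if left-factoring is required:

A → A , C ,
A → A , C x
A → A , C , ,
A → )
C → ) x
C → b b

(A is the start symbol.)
Left-factoring is needed when two productions for the same non-terminal
share a common prefix on the right-hand side.

Productions for A:
  A → A , C ,
  A → A , C x
  A → A , C , ,
  A → )
Productions for C:
  C → ) x
  C → b b

Found common prefix 'A , C' in productions for A

Answer: Yes, A has productions with common prefix 'A , C'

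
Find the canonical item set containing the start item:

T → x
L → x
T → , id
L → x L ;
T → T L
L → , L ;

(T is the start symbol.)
First, augment the grammar with T' → T
I₀ = CLOSURE({ [T' → . T] }):
  [T' → . T] has the dot before T: add [T → . x], [T → . , id], [T → . T L]
No further items can be added.

I₀ = { [T → . , id], [T → . T L], [T → . x], [T' → . T] }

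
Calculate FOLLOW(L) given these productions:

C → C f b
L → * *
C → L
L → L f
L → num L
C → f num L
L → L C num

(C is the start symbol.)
{ $, '*', 'f', 'num' }

In C → L: L is at the end, add FOLLOW(C)
In L → L f: L is followed by f, add FIRST(f) \ {ε} = { 'f' }
In L → num L: L is at the end; this adds FOLLOW(L) to itself — nothing new
In C → f num L: L is at the end, add FOLLOW(C)
In L → L C num: L is followed by C num, add FIRST(C num) \ {ε} = { '*', 'f', 'num' }

The FOLLOW sets referred to above (computed the same way, to a fixed point):
  FOLLOW(C) = { $, 'f', 'num' }

Taking the union: FOLLOW(L) = { $, '*', 'f', 'num' }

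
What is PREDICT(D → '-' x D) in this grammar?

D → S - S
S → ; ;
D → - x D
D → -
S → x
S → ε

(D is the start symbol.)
PREDICT(D → '-' x D) = (FIRST(RHS) \ {ε}) ∪ (FOLLOW(D) if ε ∈ FIRST(RHS), i.e. RHS ⇒* ε)
FIRST('-' x D) = { '-' }
ε ∉ FIRST('-' x D), so FOLLOW(D) is not added.
PREDICT(D → '-' x D) = { '-' }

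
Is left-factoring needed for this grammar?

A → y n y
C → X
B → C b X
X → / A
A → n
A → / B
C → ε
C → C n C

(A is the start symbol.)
Left-factoring is needed when two productions for the same non-terminal
share a common prefix on the right-hand side.

Productions for A:
  A → y n y
  A → n
  A → / B
Productions for C:
  C → X
  C → ε
  C → C n C

No common prefixes found.

Answer: No, left-factoring is not needed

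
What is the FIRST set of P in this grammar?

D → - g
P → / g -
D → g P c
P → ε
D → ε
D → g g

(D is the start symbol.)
{ '/', ε }

To compute FIRST(P), examine every production with P on the left-hand side, reading each right-hand side left to right until a non-nullable symbol is reached.

From P → / g -:
  - '/' is a terminal: add '/' and stop
From P → ε:
  - ε-production, so ε ∈ FIRST(P)

Collecting: FIRST(P) = { '/', ε }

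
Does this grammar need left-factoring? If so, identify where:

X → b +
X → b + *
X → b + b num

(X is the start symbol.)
Yes, X has productions with common prefix 'b +'

Left-factoring is needed when two productions for the same non-terminal
share a common prefix on the right-hand side.

Productions for X:
  X → b +
  X → b + *
  X → b + b num

Found common prefix 'b +' in productions for X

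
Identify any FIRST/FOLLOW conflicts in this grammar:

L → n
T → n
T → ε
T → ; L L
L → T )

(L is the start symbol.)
A FIRST/FOLLOW conflict occurs when a non-terminal N has a nullable alternative N → β (β ⇒* ε) and another alternative N → α with FIRST(α) ∩ FOLLOW(N) ≠ ∅: on such a lookahead the parser cannot decide between expanding α and letting N vanish via β.

Nullable non-terminals: T.

T: nullable alternative(s) T → ε; FOLLOW(T) = { ')' }
  T → n: FIRST \ {ε} = { 'n' } — disjoint from FOLLOW(T)
  T → ε: FIRST \ {ε} = { } — this is the only nullable alternative, skip
  T → ; L L: FIRST \ {ε} = { ';' } — disjoint from FOLLOW(T)

L has no nullable alternative, so no FIRST/FOLLOW check is needed there.

No FIRST/FOLLOW conflicts found.

Answer: No FIRST/FOLLOW conflicts.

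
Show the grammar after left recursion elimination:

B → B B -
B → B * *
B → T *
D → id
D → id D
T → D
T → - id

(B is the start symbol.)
B is directly left-recursive. The standard transformation for
  A → A α₁ | ... | A α_m | β₁ | ... | β_n
is
  A  → β₁ A' | ... | β_n A'
  A' → α₁ A' | ... | α_m A' | ε

B → T * becomes B → T * B'
B → B B - becomes B' → B - B'
B → B * * becomes B' → * * B'
Add B' → ε

Productions for other non-terminals are unchanged:
  D → id
  D → id D
  T → D
  T → - id

Resulting grammar:
B → T * B'
B' → B - B'
B' → * * B'
B' → ε
D → id
D → id D
T → D
T → - id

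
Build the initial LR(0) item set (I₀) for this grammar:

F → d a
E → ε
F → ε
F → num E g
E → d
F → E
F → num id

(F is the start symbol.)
{ [E → . d], [E → .], [F → . E], [F → . d a], [F → . num E g], [F → . num id], [F → .], [F' → . F] }

First, augment the grammar with F' → F
I₀ = CLOSURE({ [F' → . F] }):
  [F' → . F] has the dot before F: add [F → . d a], [F → .], [F → . num E g], [F → . E], [F → . num id]
  [F → . E] has the dot before E: add [E → .], [E → . d]
No further items can be added.

I₀ = { [E → . d], [E → .], [F → . E], [F → . d a], [F → . num E g], [F → . num id], [F → .], [F' → . F] }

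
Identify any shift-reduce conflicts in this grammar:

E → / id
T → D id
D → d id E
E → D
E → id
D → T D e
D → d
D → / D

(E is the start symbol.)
Yes — I2: [E → D .] vs [T → D . id]; I5: [D → d .] vs [D → d . id E]; I13: [D → / D .] vs [T → D . id]

Augment with E' → E and build the canonical LR(0) collection (I0 = CLOSURE({[E' → . E]}), then GOTO on every symbol after a dot until no new states appear). It has 15 states:
  I0: { [D → . / D], [D → . T D e], [D → . d id E], [D → . d], [E → . / id], [E → . D], [E → . id], [E' → . E], [T → . D id] }  — shift
  I1: { [D → . / D], [D → . T D e], [D → . d id E], [D → . d], [D → / . D], [E → / . id], [T → . D id] }  — shift
  I2: { [E → D .], [T → D . id] }  — shift, reduce
  I3: { [E' → E .] }  — accept
  I4: { [D → . / D], [D → . T D e], [D → . d id E], [D → . d], [D → T . D e], [T → . D id] }  — shift
  I5: { [D → d . id E], [D → d .] }  — shift, reduce
  I6: { [E → id .] }  — reduce
  I7: { [D → . / D], [D → . T D e], [D → . d id E], [D → . d], [D → d id . E], [E → . / id], [E → . D], [E → . id], [T → . D id] }  — shift
  I8: { [D → d id E .] }  — reduce
  I9: { [D → . / D], [D → . T D e], [D → . d id E], [D → . d], [D → / . D], [T → . D id] }  — shift
  I10: { [D → T D . e], [T → D . id] }  — shift
  I11: { [D → T D e .] }  — reduce
  I12: { [T → D id .] }  — reduce
  I13: { [D → / D .], [T → D . id] }  — shift, reduce
  I14: { [E → / id .] }  — reduce

I2 contains reduce item [E → D .] and shift item [T → D . id] — shift-reduce conflict.
I5 contains reduce item [D → d .] and shift item [D → d . id E] — shift-reduce conflict.
I13 contains reduce item [D → / D .] and shift item [T → D . id] — shift-reduce conflict.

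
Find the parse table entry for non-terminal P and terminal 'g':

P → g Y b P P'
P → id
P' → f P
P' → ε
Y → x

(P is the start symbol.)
P → g Y b P P'

To find M[P, 'g'], we find productions for P where 'g' is in the predict set (PREDICT(N → α) = (FIRST(α) \ {ε}) ∪ (FOLLOW(N) if α ⇒* ε)).

P → g Y b P P': PREDICT = { 'g' }
  'g' is in predict set, so this production goes in M[P, 'g']
P → id: PREDICT = { 'id' }

M[P, 'g'] = P → g Y b P P'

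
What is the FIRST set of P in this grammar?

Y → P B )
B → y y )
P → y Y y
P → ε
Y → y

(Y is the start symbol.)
From P → y Y y:
  - y is a terminal: add 'y' and stop
From P → ε:
  - ε-production, so ε ∈ FIRST(P)

Collecting: FIRST(P) = { 'y', ε }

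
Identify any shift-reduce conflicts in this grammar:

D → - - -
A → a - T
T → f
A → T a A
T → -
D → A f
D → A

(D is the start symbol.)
Yes — I1: [T → - .] vs [D → - . - -]; I2: [D → A .] vs [D → A . f]

Augment with D' → D and build the canonical LR(0) collection (I0 = CLOSURE({[D' → . D]}), then GOTO on every symbol after a dot until no new states appear). It has 15 states:
  I0: { [A → . T a A], [A → . a - T], [D → . - - -], [D → . A f], [D → . A], [D' → . D], [T → . -], [T → . f] }  — shift
  I1: { [D → - . - -], [T → - .] }  — shift, reduce
  I2: { [D → A . f], [D → A .] }  — shift, reduce
  I3: { [D' → D .] }  — accept
  I4: { [A → T . a A] }  — shift
  I5: { [A → a . - T] }  — shift
  I6: { [T → f .] }  — reduce
  I7: { [A → a - . T], [T → . -], [T → . f] }  — shift
  I8: { [T → - .] }  — reduce
  I9: { [A → a - T .] }  — reduce
  I10: { [A → . T a A], [A → . a - T], [A → T a . A], [T → . -], [T → . f] }  — shift
  I11: { [A → T a A .] }  — reduce
  I12: { [D → A f .] }  — reduce
  I13: { [D → - - . -] }  — shift
  I14: { [D → - - - .] }  — reduce

I1 contains reduce item [T → - .] and shift item [D → - . - -] — shift-reduce conflict.
I2 contains reduce item [D → A .] and shift item [D → A . f] — shift-reduce conflict.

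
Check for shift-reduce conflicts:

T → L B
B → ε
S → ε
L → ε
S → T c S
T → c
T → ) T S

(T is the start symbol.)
A shift-reduce conflict occurs when an LR(0) state has both:
  - a complete (reduce) item [A → α .] (dot at the end), and
  - a shift item [B → β . c γ] (dot before a terminal).

Augment with T' → T and build the canonical LR(0) collection (I0 = CLOSURE({[T' → . T]}), then GOTO on every symbol after a dot until no new states appear). It has 11 states:
  I0: { [L → .], [T → . ) T S], [T → . L B], [T → . c], [T' → . T] }  — shift, reduce
  I1: { [L → .], [T → ) . T S], [T → . ) T S], [T → . L B], [T → . c] }  — shift, reduce
  I2: { [B → .], [T → L . B] }  — reduce
  I3: { [T' → T .] }  — accept
  I4: { [T → c .] }  — reduce
  I5: { [T → L B .] }  — reduce
  I6: { [L → .], [S → . T c S], [S → .], [T → ) T . S], [T → . ) T S], [T → . L B], [T → . c] }  — shift, 2 reduces
  I7: { [T → ) T S .] }  — reduce
  I8: { [S → T . c S] }  — shift
  I9: { [L → .], [S → . T c S], [S → .], [S → T c . S], [T → . ) T S], [T → . L B], [T → . c] }  — shift, 2 reduces
  I10: { [S → T c S .] }  — reduce

I0 contains reduce item [L → .] and shift items [T → . ) T S], [T → . c] — shift-reduce conflict.
I1 contains reduce item [L → .] and shift items [T → . ) T S], [T → . c] — shift-reduce conflict.
I6 contains reduce items [L → .], [S → .] and shift items [T → . ) T S], [T → . c] — shift-reduce conflict.
I9 contains reduce items [L → .], [S → .] and shift items [T → . ) T S], [T → . c] — shift-reduce conflict.

Answer: Yes — I0: [L → .] vs [T → . ) T S]; I1: [L → .] vs [T → . ) T S]; I6: [L → .] vs [T → . ) T S]; I9: [L → .] vs [T → . ) T S]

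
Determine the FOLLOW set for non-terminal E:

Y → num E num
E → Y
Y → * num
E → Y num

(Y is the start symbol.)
To compute FOLLOW(E), find every occurrence of E on a right-hand side N → α E β: add FIRST(β) \ {ε}, and if β is empty or nullable also add FOLLOW(N). Iterate to a fixed point.

In Y → num E num: E is followed by num, add FIRST(num) \ {ε} = { 'num' }

Taking the union: FOLLOW(E) = { 'num' }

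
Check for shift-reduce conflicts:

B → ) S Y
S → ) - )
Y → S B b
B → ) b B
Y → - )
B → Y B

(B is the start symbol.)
No shift-reduce conflicts

A shift-reduce conflict occurs when an LR(0) state has both:
  - a complete (reduce) item [A → α .] (dot at the end), and
  - a shift item [B → β . c γ] (dot before a terminal).

Augment with B' → B and build the canonical LR(0) collection (I0 = CLOSURE({[B' → . B]}), then GOTO on every symbol after a dot until no new states appear). It has 17 states:
  I0: { [B → . ) S Y], [B → . ) b B], [B → . Y B], [B' → . B], [S → . ) - )], [Y → . - )], [Y → . S B b] }  — shift
  I1: { [B → ) . S Y], [B → ) . b B], [S → ) . - )], [S → . ) - )] }  — shift
  I2: { [Y → - . )] }  — shift
  I3: { [B' → B .] }  — accept
  I4: { [B → . ) S Y], [B → . ) b B], [B → . Y B], [S → . ) - )], [Y → . - )], [Y → . S B b], [Y → S . B b] }  — shift
  I5: { [B → . ) S Y], [B → . ) b B], [B → . Y B], [B → Y . B], [S → . ) - )], [Y → . - )], [Y → . S B b] }  — shift
  I6: { [B → Y B .] }  — reduce
  I7: { [Y → S B . b] }  — shift
  I8: { [Y → S B b .] }  — reduce
  I9: { [Y → - ) .] }  — reduce
  I10: { [S → ) . - )] }  — shift
  I11: { [S → ) - . )] }  — shift
  I12: { [B → ) S . Y], [S → . ) - )], [Y → . - )], [Y → . S B b] }  — shift
  I13: { [B → ) b . B], [B → . ) S Y], [B → . ) b B], [B → . Y B], [S → . ) - )], [Y → . - )], [Y → . S B b] }  — shift
  I14: { [B → ) b B .] }  — reduce
  I15: { [B → ) S Y .] }  — reduce
  I16: { [S → ) - ) .] }  — reduce

No state contains both a complete item and a shift item.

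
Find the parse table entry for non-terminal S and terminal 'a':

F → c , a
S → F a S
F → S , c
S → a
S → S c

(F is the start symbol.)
To find M[S, 'a'], we find productions for S where 'a' is in the predict set (PREDICT(N → α) = (FIRST(α) \ {ε}) ∪ (FOLLOW(N) if α ⇒* ε)).

Relevant sets:
  FIRST(F) = { 'a', 'c' }
  FIRST(S) = { 'a', 'c' }

S → F a S: PREDICT = { 'a', 'c' }
  'a' is in predict set, so this production goes in M[S, 'a']
S → a: PREDICT = { 'a' }
  'a' is in predict set, so this production goes in M[S, 'a']
S → S c: PREDICT = { 'a', 'c' }
  'a' is in predict set, so this production goes in M[S, 'a']

M[S, 'a'] = S → F a S, S → a, S → S c  (a multiply-defined cell — the grammar is not LL(1))

Answer: S → F a S, S → a, S → S c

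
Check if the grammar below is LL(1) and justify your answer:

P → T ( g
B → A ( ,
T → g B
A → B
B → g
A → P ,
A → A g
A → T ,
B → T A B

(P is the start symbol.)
A grammar is LL(1) if for each non-terminal N with multiple productions, the predict sets of those productions are pairwise disjoint, where PREDICT(N → α) = (FIRST(α) \ {ε}) ∪ (FOLLOW(N) if α ⇒* ε).

Relevant sets:
  FIRST(A) = { 'g' }
  FIRST(T) = { 'g' }
  FIRST(B) = { 'g' }
  FIRST(P) = { 'g' }

For B:
  PREDICT(B → A '(' ',') = { 'g' }
  PREDICT(B → g) = { 'g' }
  PREDICT(B → T A B) = { 'g' }
For A:
  PREDICT(A → B) = { 'g' }
  PREDICT(A → P ',') = { 'g' }
  PREDICT(A → A g) = { 'g' }
  PREDICT(A → T ',') = { 'g' }
P, T have a single production, so nothing to check there.

Conflict found: Predict set conflict for B: { 'g' }
The grammar is NOT LL(1).

Answer: No. Predict set conflict for B: { 'g' }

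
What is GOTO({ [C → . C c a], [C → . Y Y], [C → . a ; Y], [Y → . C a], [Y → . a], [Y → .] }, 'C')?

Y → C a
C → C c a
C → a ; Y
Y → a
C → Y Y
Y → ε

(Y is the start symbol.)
GOTO(I, 'C') = CLOSURE({ [A → αX.β] : [A → α.Xβ] ∈ I, X = 'C' })

Items with dot before 'C', with the dot advanced:
  [C → . C c a] → [C → C . c a]
  [Y → . C a] → [Y → C . a]
Closure adds nothing (no advanced item has the dot before a non-terminal).

GOTO = { [C → C . c a], [Y → C . a] }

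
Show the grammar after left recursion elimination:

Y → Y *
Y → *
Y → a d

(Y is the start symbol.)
Y → * Y'
Y → a d Y'
Y' → * Y'
Y' → ε

Y is directly left-recursive. The standard transformation for
  A → A α₁ | ... | A α_m | β₁ | ... | β_n
is
  A  → β₁ A' | ... | β_n A'
  A' → α₁ A' | ... | α_m A' | ε

Y → * becomes Y → * Y'
Y → a d becomes Y → a d Y'
Y → Y * becomes Y' → * Y'
Add Y' → ε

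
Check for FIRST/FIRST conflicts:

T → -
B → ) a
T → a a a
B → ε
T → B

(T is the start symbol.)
No FIRST/FIRST conflicts.

A FIRST/FIRST conflict occurs when two productions N → α and N → β for the same non-terminal have FIRST(α) ∩ FIRST(β) ≠ ∅ (with ε ∈ FIRST of a nullable right-hand side, so two nullable alternatives also conflict).

FIRST sets of the non-terminals at (or reachable through a nullable prefix from) the front of some alternative:
  FIRST(B) = { ')', ε }

Productions for T:
  T → -: FIRST = { '-' }
  T → a a a: FIRST = { 'a' }
  T → B: FIRST = { ')', ε }
Productions for B:
  B → ) a: FIRST = { ')' }
  B → ε: FIRST = { ε }

All alternatives of each non-terminal have pairwise disjoint FIRST sets.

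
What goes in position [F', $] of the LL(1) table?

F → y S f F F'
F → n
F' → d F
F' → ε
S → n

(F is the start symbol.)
To find M[F', $], we find productions for F' where $ is in the predict set (PREDICT(N → α) = (FIRST(α) \ {ε}) ∪ (FOLLOW(N) if α ⇒* ε)).

Relevant sets:
  FOLLOW(F') = { $, 'd' }

F' → d F: PREDICT = { 'd' }
F' → ε: PREDICT = { $, 'd' }
  $ is in predict set, so this production goes in M[F', $]

M[F', $] = F' → ε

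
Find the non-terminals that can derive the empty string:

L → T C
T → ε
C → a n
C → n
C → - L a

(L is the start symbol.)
A non-terminal is nullable if it can derive ε (the empty string): either it has an ε-production, or it has a production whose right-hand side consists entirely of nullable non-terminals.

ε-productions: T → ε
So T is immediately nullable.
No further non-terminal can be added: every production for the remaining non-terminals contains a terminal or a non-nullable non-terminal.
Nullable = { 'T' }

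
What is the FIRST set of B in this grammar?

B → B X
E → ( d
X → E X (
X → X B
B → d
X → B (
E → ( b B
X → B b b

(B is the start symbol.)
{ 'd' }

From B → B X:
  - B is the symbol being defined: contributes nothing new
    B is not nullable, so stop
From B → d:
  - d is a terminal: add 'd' and stop

Collecting: FIRST(B) = { 'd' }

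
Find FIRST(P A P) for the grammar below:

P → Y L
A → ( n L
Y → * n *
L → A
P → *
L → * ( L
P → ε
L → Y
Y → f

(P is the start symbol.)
FIRST sets of the non-terminals involved (from the grammar, by fixed-point iteration):
  FIRST(P) = { '*', 'f', ε }
  FIRST(A) = { '(' }

To compute FIRST(P A P), process the symbols left to right:
Symbol P is a non-terminal. Add FIRST(P) \ {ε} = { '*', 'f' }
P is nullable (ε ∈ FIRST(P)), continue to the next symbol.
Symbol A is a non-terminal. Add FIRST(A) \ {ε} = { '(' }
A is not nullable (ε ∉ FIRST(A)), so stop here.
FIRST(P A P) = { '(', '*', 'f' }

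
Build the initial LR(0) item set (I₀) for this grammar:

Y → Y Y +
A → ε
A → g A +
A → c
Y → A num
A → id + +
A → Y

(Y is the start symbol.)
{ [A → . Y], [A → . c], [A → . g A +], [A → . id + +], [A → .], [Y → . A num], [Y → . Y Y +], [Y' → . Y] }

First, augment the grammar with Y' → Y
I₀ = CLOSURE({ [Y' → . Y] }):
  [Y' → . Y] has the dot before Y: add [Y → . Y Y +], [Y → . A num]
  [Y → . A num] has the dot before A: add [A → .], [A → . g A +], [A → . c], [A → . id + +], [A → . Y]
No further items can be added.

I₀ = { [A → . Y], [A → . c], [A → . g A +], [A → . id + +], [A → .], [Y → . A num], [Y → . Y Y +], [Y' → . Y] }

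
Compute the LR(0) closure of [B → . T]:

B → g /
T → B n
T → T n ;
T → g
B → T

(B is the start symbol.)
Start with: [B → . T]
  [B → . T] has the dot before T: add [T → . B n], [T → . T n ;], [T → . g]
  [T → . B n] has the dot before B: add [B → . g /]
No further items can be added.

CLOSURE = { [B → . T], [B → . g /], [T → . B n], [T → . T n ;], [T → . g] }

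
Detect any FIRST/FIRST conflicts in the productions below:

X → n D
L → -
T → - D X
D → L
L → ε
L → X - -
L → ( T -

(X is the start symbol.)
A FIRST/FIRST conflict occurs when two productions N → α and N → β for the same non-terminal have FIRST(α) ∩ FIRST(β) ≠ ∅ (with ε ∈ FIRST of a nullable right-hand side, so two nullable alternatives also conflict).

FIRST sets of the non-terminals at (or reachable through a nullable prefix from) the front of some alternative:
  FIRST(X) = { 'n' }

Productions for L:
  L → -: FIRST = { '-' }
  L → ε: FIRST = { ε }
  L → X - -: FIRST = { 'n' }
  L → ( T -: FIRST = { '(' }
X, T, D have only one production, so no FIRST/FIRST conflict is possible there.

All alternatives of each non-terminal have pairwise disjoint FIRST sets.

Answer: No FIRST/FIRST conflicts.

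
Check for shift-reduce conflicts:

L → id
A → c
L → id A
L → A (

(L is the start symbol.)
Yes — I4: [L → id .] vs [A → . c]

A shift-reduce conflict occurs when an LR(0) state has both:
  - a complete (reduce) item [A → α .] (dot at the end), and
  - a shift item [B → β . c γ] (dot before a terminal).

Augment with L' → L and build the canonical LR(0) collection (I0 = CLOSURE({[L' → . L]}), then GOTO on every symbol after a dot until no new states appear). It has 7 states:
  I0: { [A → . c], [L → . A (], [L → . id A], [L → . id], [L' → . L] }  — shift
  I1: { [L → A . (] }  — shift
  I2: { [L' → L .] }  — accept
  I3: { [A → c .] }  — reduce
  I4: { [A → . c], [L → id . A], [L → id .] }  — shift, reduce
  I5: { [L → id A .] }  — reduce
  I6: { [L → A ( .] }  — reduce

I4 contains reduce item [L → id .] and shift item [A → . c] — shift-reduce conflict.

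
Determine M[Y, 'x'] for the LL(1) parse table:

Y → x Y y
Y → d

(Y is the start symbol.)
To find M[Y, 'x'], we find productions for Y where 'x' is in the predict set (PREDICT(N → α) = (FIRST(α) \ {ε}) ∪ (FOLLOW(N) if α ⇒* ε)).

Y → x Y y: PREDICT = { 'x' }
  'x' is in predict set, so this production goes in M[Y, 'x']
Y → d: PREDICT = { 'd' }

M[Y, 'x'] = Y → x Y y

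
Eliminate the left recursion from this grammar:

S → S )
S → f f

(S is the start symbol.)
S is directly left-recursive. The standard transformation for
  A → A α₁ | ... | A α_m | β₁ | ... | β_n
is
  A  → β₁ A' | ... | β_n A'
  A' → α₁ A' | ... | α_m A' | ε

S → f f becomes S → f f S'
S → S ) becomes S' → ) S'
Add S' → ε

Resulting grammar:
S → f f S'
S' → ) S'
S' → ε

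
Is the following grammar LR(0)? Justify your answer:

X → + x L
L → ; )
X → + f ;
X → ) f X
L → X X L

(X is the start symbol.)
Yes, the grammar is LR(0)

Augment with X' → X and build the canonical LR(0) collection (I0 = CLOSURE({[X' → . X]}), then GOTO on every symbol after a dot until no new states appear). It has 15 states:
  I0: { [X → . ) f X], [X → . + f ;], [X → . + x L], [X' → . X] }  — shift
  I1: { [X → ) . f X] }  — shift
  I2: { [X → + . f ;], [X → + . x L] }  — shift
  I3: { [X' → X .] }  — accept
  I4: { [X → + f . ;] }  — shift
  I5: { [L → . ; )], [L → . X X L], [X → + x . L], [X → . ) f X], [X → . + f ;], [X → . + x L] }  — shift
  I6: { [L → ; . )] }  — shift
  I7: { [X → + x L .] }  — reduce
  I8: { [L → X . X L], [X → . ) f X], [X → . + f ;], [X → . + x L] }  — shift
  I9: { [L → . ; )], [L → . X X L], [L → X X . L], [X → . ) f X], [X → . + f ;], [X → . + x L] }  — shift
  I10: { [L → X X L .] }  — reduce
  I11: { [L → ; ) .] }  — reduce
  I12: { [X → + f ; .] }  — reduce
  I13: { [X → ) f . X], [X → . ) f X], [X → . + f ;], [X → . + x L] }  — shift
  I14: { [X → ) f X .] }  — reduce

Every state is either a pure shift/goto state or contains exactly one complete item and nothing to shift — no conflicts. The grammar is LR(0).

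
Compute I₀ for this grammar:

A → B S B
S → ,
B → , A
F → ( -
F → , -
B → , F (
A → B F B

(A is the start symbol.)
{ [A → . B F B], [A → . B S B], [A' → . A], [B → . , A], [B → . , F (] }

First, augment the grammar with A' → A
I₀ = CLOSURE({ [A' → . A] }):
  [A' → . A] has the dot before A: add [A → . B S B], [A → . B F B]
  [A → . B S B] has the dot before B: add [B → . , A], [B → . , F (]
No further items can be added.

I₀ = { [A → . B F B], [A → . B S B], [A' → . A], [B → . , A], [B → . , F (] }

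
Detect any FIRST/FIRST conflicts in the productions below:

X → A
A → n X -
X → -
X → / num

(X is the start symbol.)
No FIRST/FIRST conflicts.

A FIRST/FIRST conflict occurs when two productions N → α and N → β for the same non-terminal have FIRST(α) ∩ FIRST(β) ≠ ∅ (with ε ∈ FIRST of a nullable right-hand side, so two nullable alternatives also conflict).

FIRST sets of the non-terminals at (or reachable through a nullable prefix from) the front of some alternative:
  FIRST(A) = { 'n' }

Productions for X:
  X → A: FIRST = { 'n' }
  X → -: FIRST = { '-' }
  X → / num: FIRST = { '/' }
A has only one production, so no FIRST/FIRST conflict is possible there.

All alternatives of each non-terminal have pairwise disjoint FIRST sets.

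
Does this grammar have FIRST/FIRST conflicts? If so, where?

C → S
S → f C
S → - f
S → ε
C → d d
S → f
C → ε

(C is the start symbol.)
Yes. C → S / C → ε on { ε }; S → f C / S → f on { 'f' }

FIRST sets of the non-terminals at (or reachable through a nullable prefix from) the front of some alternative:
  FIRST(S) = { '-', 'f', ε }

Productions for C:
  C → S: FIRST = { '-', 'f', ε }
  C → d d: FIRST = { 'd' }
  C → ε: FIRST = { ε }
Productions for S:
  S → f C: FIRST = { 'f' }
  S → - f: FIRST = { '-' }
  S → ε: FIRST = { ε }
  S → f: FIRST = { 'f' }

Conflict for C: C → S and C → ε
  Overlap: { ε }
Conflict for S: S → f C and S → f
  Overlap: { 'f' }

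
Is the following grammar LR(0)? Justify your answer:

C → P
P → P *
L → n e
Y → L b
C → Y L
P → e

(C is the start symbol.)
No. Shift-reduce conflict between [C → P .] and [P → P . *]

Augment with C' → C and build the canonical LR(0) collection (I0 = CLOSURE({[C' → . C]}), then GOTO on every symbol after a dot until no new states appear). It has 11 states:
  I0: { [C → . P], [C → . Y L], [C' → . C], [L → . n e], [P → . P *], [P → . e], [Y → . L b] }  — shift
  I1: { [C' → C .] }  — accept
  I2: { [Y → L . b] }  — shift
  I3: { [C → P .], [P → P . *] }  — shift, reduce
  I4: { [C → Y . L], [L → . n e] }  — shift
  I5: { [P → e .] }  — reduce
  I6: { [L → n . e] }  — shift
  I7: { [L → n e .] }  — reduce
  I8: { [C → Y L .] }  — reduce
  I9: { [P → P * .] }  — reduce
  I10: { [Y → L b .] }  — reduce

Conflict in state I3:
  Shift-reduce conflict between [C → P .] and [P → P . *]
So the grammar is NOT LR(0).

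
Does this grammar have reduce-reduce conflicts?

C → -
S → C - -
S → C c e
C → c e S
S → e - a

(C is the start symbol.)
No reduce-reduce conflicts

A reduce-reduce conflict occurs when an LR(0) state has two complete items [A → α .] and [B → β .] — both call for a reduction, and with no lookahead the parser cannot choose between them.

Augment with C' → C and build the canonical LR(0) collection (I0 = CLOSURE({[C' → . C]}), then GOTO on every symbol after a dot until no new states appear). It has 14 states:
  I0: { [C → . -], [C → . c e S], [C' → . C] }  — shift
  I1: { [C → - .] }  — reduce
  I2: { [C' → C .] }  — accept
  I3: { [C → c . e S] }  — shift
  I4: { [C → . -], [C → . c e S], [C → c e . S], [S → . C - -], [S → . C c e], [S → . e - a] }  — shift
  I5: { [S → C . - -], [S → C . c e] }  — shift
  I6: { [C → c e S .] }  — reduce
  I7: { [S → e . - a] }  — shift
  I8: { [S → e - . a] }  — shift
  I9: { [S → e - a .] }  — reduce
  I10: { [S → C - . -] }  — shift
  I11: { [S → C c . e] }  — shift
  I12: { [S → C c e .] }  — reduce
  I13: { [S → C - - .] }  — reduce

No state contains more than one complete item.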